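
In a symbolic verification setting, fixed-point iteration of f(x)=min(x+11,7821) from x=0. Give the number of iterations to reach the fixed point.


Step 1: x=0, cap=7821, increment=11
Step 2: x grows by 11 each step until capped at 7821; fixed point is x=7821
Step 3: iterations = ceil(7821/11) = 711

711


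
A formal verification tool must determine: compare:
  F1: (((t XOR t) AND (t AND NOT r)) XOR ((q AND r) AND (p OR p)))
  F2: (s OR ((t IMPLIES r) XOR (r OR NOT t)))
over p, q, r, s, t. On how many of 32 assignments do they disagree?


F1 = (((t XOR t) AND (t AND NOT r)) XOR ((q AND r) AND (p OR p)))
F2 = (s OR ((t IMPLIES r) XOR (r OR NOT t)))
Evaluate both on each of 32 rows (bits = p,q,r,s,t):
  row 0 [00000]: F1=0 F2=0 -> 0
  row 1 [00001]: F1=0 F2=0 -> 0
  row 2 [00010]: F1=0 F2=1 (differ) -> 1
  row 3 [00011]: F1=0 F2=1 (differ) -> 1
  row 4 [00100]: F1=0 F2=0 -> 0
  row 5 [00101]: F1=0 F2=0 -> 0
  row 6 [00110]: F1=0 F2=1 (differ) -> 1
  row 7 [00111]: F1=0 F2=1 (differ) -> 1
  row 8 [01000]: F1=0 F2=0 -> 0
  row 9 [01001]: F1=0 F2=0 -> 0
  row 10 [01010]: F1=0 F2=1 (differ) -> 1
  row 11 [01011]: F1=0 F2=1 (differ) -> 1
  row 12 [01100]: F1=0 F2=0 -> 0
  row 13 [01101]: F1=0 F2=0 -> 0
  row 14 [01110]: F1=0 F2=1 (differ) -> 1
  row 15 [01111]: F1=0 F2=1 (differ) -> 1
  row 16 [10000]: F1=0 F2=0 -> 0
  row 17 [10001]: F1=0 F2=0 -> 0
  row 18 [10010]: F1=0 F2=1 (differ) -> 1
  row 19 [10011]: F1=0 F2=1 (differ) -> 1
  row 20 [10100]: F1=0 F2=0 -> 0
  row 21 [10101]: F1=0 F2=0 -> 0
  row 22 [10110]: F1=0 F2=1 (differ) -> 1
  row 23 [10111]: F1=0 F2=1 (differ) -> 1
  row 24 [11000]: F1=0 F2=0 -> 0
  row 25 [11001]: F1=0 F2=0 -> 0
  row 26 [11010]: F1=0 F2=1 (differ) -> 1
  row 27 [11011]: F1=0 F2=1 (differ) -> 1
  row 28 [11100]: F1=1 F2=0 (differ) -> 1
  row 29 [11101]: F1=1 F2=0 (differ) -> 1
  row 30 [11110]: F1=1 F2=1 -> 0
  row 31 [11111]: F1=1 F2=1 -> 0
Full result column, 8 rows per line (p,q fixed per line; r,s,t runs 000..111 left to right):
  rows 0-7 [p,q=00]: 00110011  (ones: 4)
  rows 8-15 [p,q=01]: 00110011  (ones: 4)
  rows 16-23 [p,q=10]: 00110011  (ones: 4)
  rows 24-31 [p,q=11]: 00111100  (ones: 4)
Disagreements = 4+4+4+4 = 16

16


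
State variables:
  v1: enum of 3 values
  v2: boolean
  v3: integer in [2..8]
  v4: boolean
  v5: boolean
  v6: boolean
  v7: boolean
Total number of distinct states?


State space = product of domain sizes of all variables.
Domain sizes:
  v1 (enum of 3 values): 3
  v2 (boolean): 2
  v3 (integer in [2..8]): 7
  v4 (boolean): 2
  v5 (boolean): 2
  v6 (boolean): 2
  v7 (boolean): 2
Product = 3 * 2 * 7 * 2 * 2 * 2 * 2 = 672

672


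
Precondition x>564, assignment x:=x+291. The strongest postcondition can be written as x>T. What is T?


Formula: sp(P, x:=E) = exists old_x. (x = E[old_x/x]) AND P[old_x/x] (old_x is the value of x before the assignment; eliminate old_x by solving x = E[old_x/x] for old_x)
Step 1: Precondition P: x>564, i.e. old_x > 564
Step 2: Assignment gives x = old_x + 291, so old_x = x - 291
Step 3: Substitute into P: x - 291 > 564
Step 4: Simplify: x > 564+291 = 855

855


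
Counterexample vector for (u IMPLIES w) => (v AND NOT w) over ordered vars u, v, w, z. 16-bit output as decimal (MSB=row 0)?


F1 = (u IMPLIES w)
F2 = (v AND NOT w)
Counterexample to F1=>F2 is where F1=1 and F2=0.
Evaluate each row (bits = u,v,w,z, MSB first):
  row 0 [0000]: F1=1 F2=0 -> F1&~F2 -> 1
  row 1 [0001]: F1=1 F2=0 -> F1&~F2 -> 1
  row 2 [0010]: F1=1 F2=0 -> F1&~F2 -> 1
  row 3 [0011]: F1=1 F2=0 -> F1&~F2 -> 1
  row 4 [0100]: F1=1 F2=1 -> F1&~F2 -> 0
  row 5 [0101]: F1=1 F2=1 -> F1&~F2 -> 0
  row 6 [0110]: F1=1 F2=0 -> F1&~F2 -> 1
  row 7 [0111]: F1=1 F2=0 -> F1&~F2 -> 1
  row 8 [1000]: F1=0 F2=0 -> F1&~F2 -> 0
  row 9 [1001]: F1=0 F2=0 -> F1&~F2 -> 0
  row 10 [1010]: F1=1 F2=0 -> F1&~F2 -> 1
  row 11 [1011]: F1=1 F2=0 -> F1&~F2 -> 1
  row 12 [1100]: F1=0 F2=1 -> F1&~F2 -> 0
  row 13 [1101]: F1=0 F2=1 -> F1&~F2 -> 0
  row 14 [1110]: F1=1 F2=0 -> F1&~F2 -> 1
  row 15 [1111]: F1=1 F2=0 -> F1&~F2 -> 1
Full result column, 4 rows per line (u,v fixed per line; w,z runs 00..11 left to right):
  rows 0-3 [u,v=00]: 1111  = hex F
  rows 4-7 [u,v=01]: 0011  = hex 3
  rows 8-11 [u,v=10]: 0011  = hex 3
  rows 12-15 [u,v=11]: 0011  = hex 3
Counterexample vector (row 0 .. row 15) = 1111001100110011
Output column grouped in 4s = 1111 0011 0011 0011 = 0xF333
Convert to decimal digit by digit (value = value*16 + digit):
  F -> 15
  15*16 + 3 = 243
  243*16 + 3 = 3891
  3891*16 + 3 = 62259
Decimal = 62259

62259


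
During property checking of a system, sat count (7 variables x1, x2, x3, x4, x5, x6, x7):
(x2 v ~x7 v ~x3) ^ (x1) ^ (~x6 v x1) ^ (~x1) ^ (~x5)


CNF with 5 clauses over 7 vars (128 assignments).
An assignment satisfies CNF iff every clause has >=1 true literal.
Check each row (bits = x1,x2,x3,x4,x5,x6,x7; clause T/F shown):
  row 0 [0000000]: clauses=TFTTT -> 0
  row 1 [0000001]: clauses=TFTTT -> 0
  row 2 [0000010]: clauses=TFFTT -> 0
  row 3 [0000011]: clauses=TFFTT -> 0
  row 4 [0000100]: clauses=TFTTF -> 0
  (every remaining row is evaluated the same way; all 128 results are listed next)
Full result column, 8 rows per line (x1,x2,x3,x4 fixed per line; x5,x6,x7 runs 000..111 left to right):
  rows 0-7 [x1,x2,x3,x4=0000]: 00000000  (ones: 0)
  rows 8-15 [x1,x2,x3,x4=0001]: 00000000  (ones: 0)
  rows 16-23 [x1,x2,x3,x4=0010]: 00000000  (ones: 0)
  rows 24-31 [x1,x2,x3,x4=0011]: 00000000  (ones: 0)
  rows 32-39 [x1,x2,x3,x4=0100]: 00000000  (ones: 0)
  rows 40-47 [x1,x2,x3,x4=0101]: 00000000  (ones: 0)
  rows 48-55 [x1,x2,x3,x4=0110]: 00000000  (ones: 0)
  rows 56-63 [x1,x2,x3,x4=0111]: 00000000  (ones: 0)
  rows 64-71 [x1,x2,x3,x4=1000]: 00000000  (ones: 0)
  rows 72-79 [x1,x2,x3,x4=1001]: 00000000  (ones: 0)
  rows 80-87 [x1,x2,x3,x4=1010]: 00000000  (ones: 0)
  rows 88-95 [x1,x2,x3,x4=1011]: 00000000  (ones: 0)
  rows 96-103 [x1,x2,x3,x4=1100]: 00000000  (ones: 0)
  rows 104-111 [x1,x2,x3,x4=1101]: 00000000  (ones: 0)
  rows 112-119 [x1,x2,x3,x4=1110]: 00000000  (ones: 0)
  rows 120-127 [x1,x2,x3,x4=1111]: 00000000  (ones: 0)
Satisfying assignments = 0+0+0+0+0+0+0+0+0+0+0+0+0+0+0+0 = 0

0


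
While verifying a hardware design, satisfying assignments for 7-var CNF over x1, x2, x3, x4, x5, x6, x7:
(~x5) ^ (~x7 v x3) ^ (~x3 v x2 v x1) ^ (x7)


CNF with 4 clauses over 7 vars (128 assignments).
An assignment satisfies CNF iff every clause has >=1 true literal.
Check each row (bits = x1,x2,x3,x4,x5,x6,x7; clause T/F shown):
  row 0 [0000000]: clauses=TTTF -> 0
  row 1 [0000001]: clauses=TFTT -> 0
  row 2 [0000010]: clauses=TTTF -> 0
  row 3 [0000011]: clauses=TFTT -> 0
  row 4 [0000100]: clauses=FTTF -> 0
  (every remaining row is evaluated the same way; all 128 results are listed next)
Full result column, 8 rows per line (x1,x2,x3,x4 fixed per line; x5,x6,x7 runs 000..111 left to right):
  rows 0-7 [x1,x2,x3,x4=0000]: 00000000  (ones: 0)
  rows 8-15 [x1,x2,x3,x4=0001]: 00000000  (ones: 0)
  rows 16-23 [x1,x2,x3,x4=0010]: 00000000  (ones: 0)
  rows 24-31 [x1,x2,x3,x4=0011]: 00000000  (ones: 0)
  rows 32-39 [x1,x2,x3,x4=0100]: 00000000  (ones: 0)
  rows 40-47 [x1,x2,x3,x4=0101]: 00000000  (ones: 0)
  rows 48-55 [x1,x2,x3,x4=0110]: 01010000  (ones: 2)
  rows 56-63 [x1,x2,x3,x4=0111]: 01010000  (ones: 2)
  rows 64-71 [x1,x2,x3,x4=1000]: 00000000  (ones: 0)
  rows 72-79 [x1,x2,x3,x4=1001]: 00000000  (ones: 0)
  rows 80-87 [x1,x2,x3,x4=1010]: 01010000  (ones: 2)
  rows 88-95 [x1,x2,x3,x4=1011]: 01010000  (ones: 2)
  rows 96-103 [x1,x2,x3,x4=1100]: 00000000  (ones: 0)
  rows 104-111 [x1,x2,x3,x4=1101]: 00000000  (ones: 0)
  rows 112-119 [x1,x2,x3,x4=1110]: 01010000  (ones: 2)
  rows 120-127 [x1,x2,x3,x4=1111]: 01010000  (ones: 2)
Satisfying assignments = 0+0+0+0+0+0+2+2+0+0+2+2+0+0+2+2 = 12

12


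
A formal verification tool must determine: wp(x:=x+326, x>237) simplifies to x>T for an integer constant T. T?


Formula: wp(x:=E, P) = P[E/x] (substitute E for x in postcondition)
Step 1: Postcondition: x>237
Step 2: Substitute x+326 for x: x+326>237
Step 3: Solve for x: x > 237-326 = -89

-89


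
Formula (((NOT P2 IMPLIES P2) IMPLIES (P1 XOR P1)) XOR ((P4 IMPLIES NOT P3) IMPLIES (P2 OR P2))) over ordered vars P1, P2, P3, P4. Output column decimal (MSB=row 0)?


Formula: (((NOT P2 IMPLIES P2) IMPLIES (P1 XOR P1)) XOR ((P4 IMPLIES NOT P3) IMPLIES (P2 OR P2))) over P1, P2, P3, P4 (16 rows)
Evaluate each row (bits = P1,P2,P3,P4, MSB first):
  row 0 [0000]: (((NOT 0 IMPLIES 0) IMPLIES (0 XOR 0)) XOR ((0 IMPLIES NOT 0) IMPLIES (0 OR 0))) -> 1
  row 1 [0001]: (((NOT 0 IMPLIES 0) IMPLIES (0 XOR 0)) XOR ((1 IMPLIES NOT 0) IMPLIES (0 OR 0))) -> 1
  row 2 [0010]: (((NOT 0 IMPLIES 0) IMPLIES (0 XOR 0)) XOR ((0 IMPLIES NOT 1) IMPLIES (0 OR 0))) -> 1
  row 3 [0011]: (((NOT 0 IMPLIES 0) IMPLIES (0 XOR 0)) XOR ((1 IMPLIES NOT 1) IMPLIES (0 OR 0))) -> 0
  row 4 [0100]: (((NOT 1 IMPLIES 1) IMPLIES (0 XOR 0)) XOR ((0 IMPLIES NOT 0) IMPLIES (1 OR 1))) -> 1
  row 5 [0101]: (((NOT 1 IMPLIES 1) IMPLIES (0 XOR 0)) XOR ((1 IMPLIES NOT 0) IMPLIES (1 OR 1))) -> 1
  row 6 [0110]: (((NOT 1 IMPLIES 1) IMPLIES (0 XOR 0)) XOR ((0 IMPLIES NOT 1) IMPLIES (1 OR 1))) -> 1
  row 7 [0111]: (((NOT 1 IMPLIES 1) IMPLIES (0 XOR 0)) XOR ((1 IMPLIES NOT 1) IMPLIES (1 OR 1))) -> 1
  row 8 [1000]: (((NOT 0 IMPLIES 0) IMPLIES (1 XOR 1)) XOR ((0 IMPLIES NOT 0) IMPLIES (0 OR 0))) -> 1
  row 9 [1001]: (((NOT 0 IMPLIES 0) IMPLIES (1 XOR 1)) XOR ((1 IMPLIES NOT 0) IMPLIES (0 OR 0))) -> 1
  row 10 [1010]: (((NOT 0 IMPLIES 0) IMPLIES (1 XOR 1)) XOR ((0 IMPLIES NOT 1) IMPLIES (0 OR 0))) -> 1
  row 11 [1011]: (((NOT 0 IMPLIES 0) IMPLIES (1 XOR 1)) XOR ((1 IMPLIES NOT 1) IMPLIES (0 OR 0))) -> 0
  row 12 [1100]: (((NOT 1 IMPLIES 1) IMPLIES (1 XOR 1)) XOR ((0 IMPLIES NOT 0) IMPLIES (1 OR 1))) -> 1
  row 13 [1101]: (((NOT 1 IMPLIES 1) IMPLIES (1 XOR 1)) XOR ((1 IMPLIES NOT 0) IMPLIES (1 OR 1))) -> 1
  row 14 [1110]: (((NOT 1 IMPLIES 1) IMPLIES (1 XOR 1)) XOR ((0 IMPLIES NOT 1) IMPLIES (1 OR 1))) -> 1
  row 15 [1111]: (((NOT 1 IMPLIES 1) IMPLIES (1 XOR 1)) XOR ((1 IMPLIES NOT 1) IMPLIES (1 OR 1))) -> 1
Full result column, 4 rows per line (P1,P2 fixed per line; P3,P4 runs 00..11 left to right):
  rows 0-3 [P1,P2=00]: 1110  = hex E
  rows 4-7 [P1,P2=01]: 1111  = hex F
  rows 8-11 [P1,P2=10]: 1110  = hex E
  rows 12-15 [P1,P2=11]: 1111  = hex F
Output column (row 0 .. row 15) = 1110111111101111
Output column grouped in 4s = 1110 1111 1110 1111 = 0xEFEF
Convert to decimal digit by digit (value = value*16 + digit):
  E -> 14
  14*16 + 15 (F) = 239
  239*16 + 14 (E) = 3838
  3838*16 + 15 (F) = 61423
Decimal = 61423

61423


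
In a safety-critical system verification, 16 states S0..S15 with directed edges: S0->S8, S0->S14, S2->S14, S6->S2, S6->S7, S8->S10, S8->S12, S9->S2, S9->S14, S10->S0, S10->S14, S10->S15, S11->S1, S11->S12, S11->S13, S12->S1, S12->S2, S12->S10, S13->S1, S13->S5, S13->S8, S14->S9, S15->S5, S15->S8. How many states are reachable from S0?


BFS from S0:
  layer 0: {S0}
  layer 1: {S8, S14}
  layer 2: {S9, S10, S12}
  layer 3: {S1, S2, S15}
  layer 4: {S5}
Reachable set: {S0, S1, S2, S5, S8, S9, S10, S12, S14, S15}
Count = 10

10


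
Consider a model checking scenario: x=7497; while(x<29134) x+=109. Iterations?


Step 1: x goes from 7497 toward 29134 by 109; the body runs while x<29134, so iterations = ceil((bound-start)/step)
Step 2: Distance=21637
Step 3: ceil(21637/109)=199

199


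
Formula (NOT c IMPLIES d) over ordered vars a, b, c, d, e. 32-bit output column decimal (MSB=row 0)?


Formula: (NOT c IMPLIES d) over a, b, c, d, e (32 rows)
Evaluate each row (bits = a,b,c,d,e, MSB first):
  row 0 [00000]: (NOT 0 IMPLIES 0) -> 0
  row 1 [00001]: (NOT 0 IMPLIES 0) -> 0
  row 2 [00010]: (NOT 0 IMPLIES 1) -> 1
  row 3 [00011]: (NOT 0 IMPLIES 1) -> 1
  row 4 [00100]: (NOT 1 IMPLIES 0) -> 1
  row 5 [00101]: (NOT 1 IMPLIES 0) -> 1
  row 6 [00110]: (NOT 1 IMPLIES 1) -> 1
  row 7 [00111]: (NOT 1 IMPLIES 1) -> 1
  row 8 [01000]: (NOT 0 IMPLIES 0) -> 0
  row 9 [01001]: (NOT 0 IMPLIES 0) -> 0
  row 10 [01010]: (NOT 0 IMPLIES 1) -> 1
  row 11 [01011]: (NOT 0 IMPLIES 1) -> 1
  row 12 [01100]: (NOT 1 IMPLIES 0) -> 1
  row 13 [01101]: (NOT 1 IMPLIES 0) -> 1
  row 14 [01110]: (NOT 1 IMPLIES 1) -> 1
  row 15 [01111]: (NOT 1 IMPLIES 1) -> 1
  row 16 [10000]: (NOT 0 IMPLIES 0) -> 0
  row 17 [10001]: (NOT 0 IMPLIES 0) -> 0
  row 18 [10010]: (NOT 0 IMPLIES 1) -> 1
  row 19 [10011]: (NOT 0 IMPLIES 1) -> 1
  row 20 [10100]: (NOT 1 IMPLIES 0) -> 1
  row 21 [10101]: (NOT 1 IMPLIES 0) -> 1
  row 22 [10110]: (NOT 1 IMPLIES 1) -> 1
  row 23 [10111]: (NOT 1 IMPLIES 1) -> 1
  row 24 [11000]: (NOT 0 IMPLIES 0) -> 0
  row 25 [11001]: (NOT 0 IMPLIES 0) -> 0
  row 26 [11010]: (NOT 0 IMPLIES 1) -> 1
  row 27 [11011]: (NOT 0 IMPLIES 1) -> 1
  row 28 [11100]: (NOT 1 IMPLIES 0) -> 1
  row 29 [11101]: (NOT 1 IMPLIES 0) -> 1
  row 30 [11110]: (NOT 1 IMPLIES 1) -> 1
  row 31 [11111]: (NOT 1 IMPLIES 1) -> 1
Full result column, 4 rows per line (a,b,c fixed per line; d,e runs 00..11 left to right):
  rows 0-3 [a,b,c=000]: 0011  = hex 3
  rows 4-7 [a,b,c=001]: 1111  = hex F
  rows 8-11 [a,b,c=010]: 0011  = hex 3
  rows 12-15 [a,b,c=011]: 1111  = hex F
  rows 16-19 [a,b,c=100]: 0011  = hex 3
  rows 20-23 [a,b,c=101]: 1111  = hex F
  rows 24-27 [a,b,c=110]: 0011  = hex 3
  rows 28-31 [a,b,c=111]: 1111  = hex F
Output column (row 0 .. row 31) = 00111111001111110011111100111111
Output column grouped in 4s = 0011 1111 0011 1111 0011 1111 0011 1111 = 0x3F3F3F3F
Convert to decimal digit by digit (value = value*16 + digit):
  3 -> 3
  3*16 + 15 (F) = 63
  63*16 + 3 = 1011
  1011*16 + 15 (F) = 16191
  16191*16 + 3 = 259059
  259059*16 + 15 (F) = 4144959
  4144959*16 + 3 = 66319347
  66319347*16 + 15 (F) = 1061109567
Decimal = 1061109567

1061109567


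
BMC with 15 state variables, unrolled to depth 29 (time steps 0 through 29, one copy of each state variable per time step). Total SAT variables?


BMC unrolls to depth k, creating one copy of each state var for steps 0..k.
Step count = 29 + 1 = 30 (steps 0 through 29)
Vars per step = 15
Total = 15 * 30 = 450

450


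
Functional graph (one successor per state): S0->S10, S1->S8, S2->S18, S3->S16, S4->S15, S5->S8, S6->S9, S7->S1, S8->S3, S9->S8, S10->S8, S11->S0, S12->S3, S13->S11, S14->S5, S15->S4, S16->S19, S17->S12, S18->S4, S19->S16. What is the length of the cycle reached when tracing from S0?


Trace from S0 until a state repeats:
  S0 -> S10 -> S8 -> S3 -> S16 -> S19 -> S16
S16 first seen at step 4, revisited at step 6.
Cycle length = 6 - 4 = 2

2


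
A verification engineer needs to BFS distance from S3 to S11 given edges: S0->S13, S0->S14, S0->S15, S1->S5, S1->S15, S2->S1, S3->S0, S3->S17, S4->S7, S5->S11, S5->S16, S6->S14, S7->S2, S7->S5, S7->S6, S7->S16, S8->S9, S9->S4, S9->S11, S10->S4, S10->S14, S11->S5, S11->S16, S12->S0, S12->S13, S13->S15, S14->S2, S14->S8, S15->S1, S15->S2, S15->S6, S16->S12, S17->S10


BFS layer-by-layer from S3:
  dist 0: {S3}
  dist 1: {S0, S17}
  dist 2: {S10, S13, S14, S15}
  dist 3: {S1, S2, S4, S6, S8}
  dist 4: {S5, S7, S9}
  dist 5: {S11, S16}
  -> S11 reached at distance 5
Shortest path length = 5

5


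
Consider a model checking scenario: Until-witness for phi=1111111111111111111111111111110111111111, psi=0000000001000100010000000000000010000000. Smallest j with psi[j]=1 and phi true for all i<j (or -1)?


(phi U psi) at 0: need smallest j with psi[j]=1 and phi[i]=1 for all i in [0,j).
Scan from step 0:
  step 0: phi=1, psi=0 -> continue
  step 1: phi=1, psi=0 -> continue
  step 2: phi=1, psi=0 -> continue
  step 3: phi=1, psi=0 -> continue
  step 9: psi=1 and phi held for [0,9) -> witness found
Witness step = 9

9


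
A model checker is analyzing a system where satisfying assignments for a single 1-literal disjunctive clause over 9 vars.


Step 1: Total=2^9=512
Step 2: Unsat when all 1 false: 2^8=256
Step 3: Sat=512-256=256

256


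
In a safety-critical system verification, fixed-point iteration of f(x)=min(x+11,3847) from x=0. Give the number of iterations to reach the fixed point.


Step 1: x=0, cap=3847, increment=11
Step 2: x grows by 11 each step until capped at 3847; fixed point is x=3847
Step 3: iterations = ceil(3847/11) = 350

350


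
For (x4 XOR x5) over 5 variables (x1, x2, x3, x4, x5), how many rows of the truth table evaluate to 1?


Formula: (x4 XOR x5) over 5 vars (32 rows)
Evaluate each row (x1, x2, x3, x4, x5 as bits, MSB first):
  row 0 [00000]: (0 XOR 0) -> 0
  row 1 [00001]: (0 XOR 1) -> 1
  row 2 [00010]: (1 XOR 0) -> 1
  row 3 [00011]: (1 XOR 1) -> 0
  row 4 [00100]: (0 XOR 0) -> 0
  row 5 [00101]: (0 XOR 1) -> 1
  row 6 [00110]: (1 XOR 0) -> 1
  row 7 [00111]: (1 XOR 1) -> 0
  row 8 [01000]: (0 XOR 0) -> 0
  row 9 [01001]: (0 XOR 1) -> 1
  row 10 [01010]: (1 XOR 0) -> 1
  row 11 [01011]: (1 XOR 1) -> 0
  row 12 [01100]: (0 XOR 0) -> 0
  row 13 [01101]: (0 XOR 1) -> 1
  row 14 [01110]: (1 XOR 0) -> 1
  row 15 [01111]: (1 XOR 1) -> 0
  row 16 [10000]: (0 XOR 0) -> 0
  row 17 [10001]: (0 XOR 1) -> 1
  row 18 [10010]: (1 XOR 0) -> 1
  row 19 [10011]: (1 XOR 1) -> 0
  row 20 [10100]: (0 XOR 0) -> 0
  row 21 [10101]: (0 XOR 1) -> 1
  row 22 [10110]: (1 XOR 0) -> 1
  row 23 [10111]: (1 XOR 1) -> 0
  row 24 [11000]: (0 XOR 0) -> 0
  row 25 [11001]: (0 XOR 1) -> 1
  row 26 [11010]: (1 XOR 0) -> 1
  row 27 [11011]: (1 XOR 1) -> 0
  row 28 [11100]: (0 XOR 0) -> 0
  row 29 [11101]: (0 XOR 1) -> 1
  row 30 [11110]: (1 XOR 0) -> 1
  row 31 [11111]: (1 XOR 1) -> 0
Full result column, 8 rows per line (x1,x2 fixed per line; x3,x4,x5 runs 000..111 left to right):
  rows 0-7 [x1,x2=00]: 01100110  (ones: 4)
  rows 8-15 [x1,x2=01]: 01100110  (ones: 4)
  rows 16-23 [x1,x2=10]: 01100110  (ones: 4)
  rows 24-31 [x1,x2=11]: 01100110  (ones: 4)
Count of 1-rows = 4+4+4+4 = 16

16


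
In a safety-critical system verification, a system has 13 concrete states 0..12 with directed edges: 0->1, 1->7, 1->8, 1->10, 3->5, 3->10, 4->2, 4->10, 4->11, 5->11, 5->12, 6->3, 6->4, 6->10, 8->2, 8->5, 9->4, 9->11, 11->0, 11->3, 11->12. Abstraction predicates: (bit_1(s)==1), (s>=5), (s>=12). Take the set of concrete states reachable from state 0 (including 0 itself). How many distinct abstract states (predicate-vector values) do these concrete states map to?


BFS from 0:
Concrete reachable: {0, 1, 2, 3, 5, 7, 8, 10, 11, 12}
Abstract via predicates (bit_1(s)==1), (s>=5), (s>=12):
  (0,0,0) <- {0, 1}
  (0,1,0) <- {5, 8}
  (0,1,1) <- {12}
  (1,0,0) <- {2, 3}
  (1,1,0) <- {7, 10, 11}
Distinct abstract states = 5

5


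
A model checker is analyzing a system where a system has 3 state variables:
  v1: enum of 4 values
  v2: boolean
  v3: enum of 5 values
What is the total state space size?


State space = product of domain sizes of all variables.
Domain sizes:
  v1 (enum of 4 values): 4
  v2 (boolean): 2
  v3 (enum of 5 values): 5
Product = 4 * 2 * 5 = 40

40


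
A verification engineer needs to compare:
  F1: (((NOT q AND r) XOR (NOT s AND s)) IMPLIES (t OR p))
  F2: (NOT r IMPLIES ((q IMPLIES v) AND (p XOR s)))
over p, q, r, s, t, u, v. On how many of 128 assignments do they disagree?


F1 = (((NOT q AND r) XOR (NOT s AND s)) IMPLIES (t OR p))
F2 = (NOT r IMPLIES ((q IMPLIES v) AND (p XOR s)))
Evaluate both on each of 128 rows (bits = p,q,r,s,t,u,v):
  row 0 [0000000]: F1=1 F2=0 (differ) -> 1
  row 1 [0000001]: F1=1 F2=0 (differ) -> 1
  row 2 [0000010]: F1=1 F2=0 (differ) -> 1
  row 3 [0000011]: F1=1 F2=0 (differ) -> 1
  row 4 [0000100]: F1=1 F2=0 (differ) -> 1
  (every remaining row is evaluated the same way; all 128 results are listed next)
Full result column, 8 rows per line (p,q,r,s fixed per line; t,u,v runs 000..111 left to right):
  rows 0-7 [p,q,r,s=0000]: 11111111  (ones: 8)
  rows 8-15 [p,q,r,s=0001]: 00000000  (ones: 0)
  rows 16-23 [p,q,r,s=0010]: 11110000  (ones: 4)
  rows 24-31 [p,q,r,s=0011]: 11110000  (ones: 4)
  rows 32-39 [p,q,r,s=0100]: 11111111  (ones: 8)
  rows 40-47 [p,q,r,s=0101]: 10101010  (ones: 4)
  rows 48-55 [p,q,r,s=0110]: 00000000  (ones: 0)
  rows 56-63 [p,q,r,s=0111]: 00000000  (ones: 0)
  rows 64-71 [p,q,r,s=1000]: 00000000  (ones: 0)
  rows 72-79 [p,q,r,s=1001]: 11111111  (ones: 8)
  rows 80-87 [p,q,r,s=1010]: 00000000  (ones: 0)
  rows 88-95 [p,q,r,s=1011]: 00000000  (ones: 0)
  rows 96-103 [p,q,r,s=1100]: 10101010  (ones: 4)
  rows 104-111 [p,q,r,s=1101]: 11111111  (ones: 8)
  rows 112-119 [p,q,r,s=1110]: 00000000  (ones: 0)
  rows 120-127 [p,q,r,s=1111]: 00000000  (ones: 0)
Disagreements = 8+0+4+4+8+4+0+0+0+8+0+0+4+8+0+0 = 48

48


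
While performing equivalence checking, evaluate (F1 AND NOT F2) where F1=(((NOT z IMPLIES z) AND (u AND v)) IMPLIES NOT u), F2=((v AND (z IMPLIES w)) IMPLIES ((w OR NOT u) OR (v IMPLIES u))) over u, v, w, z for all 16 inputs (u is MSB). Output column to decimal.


F1 = (((NOT z IMPLIES z) AND (u AND v)) IMPLIES NOT u)
F2 = ((v AND (z IMPLIES w)) IMPLIES ((w OR NOT u) OR (v IMPLIES u)))
Counterexample to F1=>F2 is where F1=1 and F2=0.
Evaluate each row (bits = u,v,w,z, MSB first):
  row 0 [0000]: F1=1 F2=1 -> F1&~F2 -> 0
  row 1 [0001]: F1=1 F2=1 -> F1&~F2 -> 0
  row 2 [0010]: F1=1 F2=1 -> F1&~F2 -> 0
  row 3 [0011]: F1=1 F2=1 -> F1&~F2 -> 0
  row 4 [0100]: F1=1 F2=1 -> F1&~F2 -> 0
  row 5 [0101]: F1=1 F2=1 -> F1&~F2 -> 0
  row 6 [0110]: F1=1 F2=1 -> F1&~F2 -> 0
  row 7 [0111]: F1=1 F2=1 -> F1&~F2 -> 0
  row 8 [1000]: F1=1 F2=1 -> F1&~F2 -> 0
  row 9 [1001]: F1=1 F2=1 -> F1&~F2 -> 0
  row 10 [1010]: F1=1 F2=1 -> F1&~F2 -> 0
  row 11 [1011]: F1=1 F2=1 -> F1&~F2 -> 0
  row 12 [1100]: F1=1 F2=1 -> F1&~F2 -> 0
  row 13 [1101]: F1=0 F2=1 -> F1&~F2 -> 0
  row 14 [1110]: F1=1 F2=1 -> F1&~F2 -> 0
  row 15 [1111]: F1=0 F2=1 -> F1&~F2 -> 0
Full result column, 4 rows per line (u,v fixed per line; w,z runs 00..11 left to right):
  rows 0-3 [u,v=00]: 0000  = hex 0
  rows 4-7 [u,v=01]: 0000  = hex 0
  rows 8-11 [u,v=10]: 0000  = hex 0
  rows 12-15 [u,v=11]: 0000  = hex 0
Counterexample vector (row 0 .. row 15) = 0000000000000000
Output column grouped in 4s = 0000 0000 0000 0000 = 0x0000
Convert to decimal digit by digit (value = value*16 + digit):
  0 -> 0
  0*16 + 0 = 0
  0*16 + 0 = 0
  0*16 + 0 = 0
Decimal = 0

0


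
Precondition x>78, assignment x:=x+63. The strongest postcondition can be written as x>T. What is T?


Formula: sp(P, x:=E) = exists old_x. (x = E[old_x/x]) AND P[old_x/x] (old_x is the value of x before the assignment; eliminate old_x by solving x = E[old_x/x] for old_x)
Step 1: Precondition P: x>78, i.e. old_x > 78
Step 2: Assignment gives x = old_x + 63, so old_x = x - 63
Step 3: Substitute into P: x - 63 > 78
Step 4: Simplify: x > 78+63 = 141

141


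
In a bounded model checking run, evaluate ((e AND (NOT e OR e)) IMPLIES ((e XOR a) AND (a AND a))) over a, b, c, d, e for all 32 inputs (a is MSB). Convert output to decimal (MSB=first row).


Formula: ((e AND (NOT e OR e)) IMPLIES ((e XOR a) AND (a AND a))) over a, b, c, d, e (32 rows)
Evaluate each row (bits = a,b,c,d,e, MSB first):
  row 0 [00000]: ((0 AND (NOT 0 OR 0)) IMPLIES ((0 XOR 0) AND (0 AND 0))) -> 1
  row 1 [00001]: ((1 AND (NOT 1 OR 1)) IMPLIES ((1 XOR 0) AND (0 AND 0))) -> 0
  row 2 [00010]: ((0 AND (NOT 0 OR 0)) IMPLIES ((0 XOR 0) AND (0 AND 0))) -> 1
  row 3 [00011]: ((1 AND (NOT 1 OR 1)) IMPLIES ((1 XOR 0) AND (0 AND 0))) -> 0
  row 4 [00100]: ((0 AND (NOT 0 OR 0)) IMPLIES ((0 XOR 0) AND (0 AND 0))) -> 1
  row 5 [00101]: ((1 AND (NOT 1 OR 1)) IMPLIES ((1 XOR 0) AND (0 AND 0))) -> 0
  row 6 [00110]: ((0 AND (NOT 0 OR 0)) IMPLIES ((0 XOR 0) AND (0 AND 0))) -> 1
  row 7 [00111]: ((1 AND (NOT 1 OR 1)) IMPLIES ((1 XOR 0) AND (0 AND 0))) -> 0
  row 8 [01000]: ((0 AND (NOT 0 OR 0)) IMPLIES ((0 XOR 0) AND (0 AND 0))) -> 1
  row 9 [01001]: ((1 AND (NOT 1 OR 1)) IMPLIES ((1 XOR 0) AND (0 AND 0))) -> 0
  row 10 [01010]: ((0 AND (NOT 0 OR 0)) IMPLIES ((0 XOR 0) AND (0 AND 0))) -> 1
  row 11 [01011]: ((1 AND (NOT 1 OR 1)) IMPLIES ((1 XOR 0) AND (0 AND 0))) -> 0
  row 12 [01100]: ((0 AND (NOT 0 OR 0)) IMPLIES ((0 XOR 0) AND (0 AND 0))) -> 1
  row 13 [01101]: ((1 AND (NOT 1 OR 1)) IMPLIES ((1 XOR 0) AND (0 AND 0))) -> 0
  row 14 [01110]: ((0 AND (NOT 0 OR 0)) IMPLIES ((0 XOR 0) AND (0 AND 0))) -> 1
  row 15 [01111]: ((1 AND (NOT 1 OR 1)) IMPLIES ((1 XOR 0) AND (0 AND 0))) -> 0
  row 16 [10000]: ((0 AND (NOT 0 OR 0)) IMPLIES ((0 XOR 1) AND (1 AND 1))) -> 1
  row 17 [10001]: ((1 AND (NOT 1 OR 1)) IMPLIES ((1 XOR 1) AND (1 AND 1))) -> 0
  row 18 [10010]: ((0 AND (NOT 0 OR 0)) IMPLIES ((0 XOR 1) AND (1 AND 1))) -> 1
  row 19 [10011]: ((1 AND (NOT 1 OR 1)) IMPLIES ((1 XOR 1) AND (1 AND 1))) -> 0
  row 20 [10100]: ((0 AND (NOT 0 OR 0)) IMPLIES ((0 XOR 1) AND (1 AND 1))) -> 1
  row 21 [10101]: ((1 AND (NOT 1 OR 1)) IMPLIES ((1 XOR 1) AND (1 AND 1))) -> 0
  row 22 [10110]: ((0 AND (NOT 0 OR 0)) IMPLIES ((0 XOR 1) AND (1 AND 1))) -> 1
  row 23 [10111]: ((1 AND (NOT 1 OR 1)) IMPLIES ((1 XOR 1) AND (1 AND 1))) -> 0
  row 24 [11000]: ((0 AND (NOT 0 OR 0)) IMPLIES ((0 XOR 1) AND (1 AND 1))) -> 1
  row 25 [11001]: ((1 AND (NOT 1 OR 1)) IMPLIES ((1 XOR 1) AND (1 AND 1))) -> 0
  row 26 [11010]: ((0 AND (NOT 0 OR 0)) IMPLIES ((0 XOR 1) AND (1 AND 1))) -> 1
  row 27 [11011]: ((1 AND (NOT 1 OR 1)) IMPLIES ((1 XOR 1) AND (1 AND 1))) -> 0
  row 28 [11100]: ((0 AND (NOT 0 OR 0)) IMPLIES ((0 XOR 1) AND (1 AND 1))) -> 1
  row 29 [11101]: ((1 AND (NOT 1 OR 1)) IMPLIES ((1 XOR 1) AND (1 AND 1))) -> 0
  row 30 [11110]: ((0 AND (NOT 0 OR 0)) IMPLIES ((0 XOR 1) AND (1 AND 1))) -> 1
  row 31 [11111]: ((1 AND (NOT 1 OR 1)) IMPLIES ((1 XOR 1) AND (1 AND 1))) -> 0
Full result column, 4 rows per line (a,b,c fixed per line; d,e runs 00..11 left to right):
  rows 0-3 [a,b,c=000]: 1010  = hex A
  rows 4-7 [a,b,c=001]: 1010  = hex A
  rows 8-11 [a,b,c=010]: 1010  = hex A
  rows 12-15 [a,b,c=011]: 1010  = hex A
  rows 16-19 [a,b,c=100]: 1010  = hex A
  rows 20-23 [a,b,c=101]: 1010  = hex A
  rows 24-27 [a,b,c=110]: 1010  = hex A
  rows 28-31 [a,b,c=111]: 1010  = hex A
Output column (row 0 .. row 31) = 10101010101010101010101010101010
Output column grouped in 4s = 1010 1010 1010 1010 1010 1010 1010 1010 = 0xAAAAAAAA
Convert to decimal digit by digit (value = value*16 + digit):
  A -> 10
  10*16 + 10 (A) = 170
  170*16 + 10 (A) = 2730
  2730*16 + 10 (A) = 43690
  43690*16 + 10 (A) = 699050
  699050*16 + 10 (A) = 11184810
  11184810*16 + 10 (A) = 178956970
  178956970*16 + 10 (A) = 2863311530
Decimal = 2863311530

2863311530


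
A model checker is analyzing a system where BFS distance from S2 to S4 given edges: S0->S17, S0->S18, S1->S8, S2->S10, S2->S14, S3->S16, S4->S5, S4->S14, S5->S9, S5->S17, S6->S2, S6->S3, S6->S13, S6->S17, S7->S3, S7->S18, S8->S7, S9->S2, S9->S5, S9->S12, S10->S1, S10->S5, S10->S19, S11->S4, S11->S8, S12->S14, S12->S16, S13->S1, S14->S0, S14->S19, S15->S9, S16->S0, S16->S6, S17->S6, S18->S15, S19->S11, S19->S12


BFS layer-by-layer from S2:
  dist 0: {S2}
  dist 1: {S10, S14}
  dist 2: {S0, S1, S5, S19}
  dist 3: {S8, S9, S11, S12, S17, S18}
  dist 4: {S4, S6, S7, S15, S16}
  -> S4 reached at distance 4
Shortest path length = 4

4


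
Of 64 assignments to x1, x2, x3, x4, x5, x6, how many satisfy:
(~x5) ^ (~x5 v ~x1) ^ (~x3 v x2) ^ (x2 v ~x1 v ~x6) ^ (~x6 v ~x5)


CNF with 5 clauses over 6 vars (64 assignments).
An assignment satisfies CNF iff every clause has >=1 true literal.
Check each row (bits = x1,x2,x3,x4,x5,x6; clause T/F shown):
  row 0 [000000]: clauses=TTTTT -> 1
  row 1 [000001]: clauses=TTTTT -> 1
  row 2 [000010]: clauses=FTTTT -> 0
  row 3 [000011]: clauses=FTTTF -> 0
  row 4 [000100]: clauses=TTTTT -> 1
  (every remaining row is evaluated the same way; all 64 results are listed next)
Full result column, 8 rows per line (x1,x2,x3 fixed per line; x4,x5,x6 runs 000..111 left to right):
  rows 0-7 [x1,x2,x3=000]: 11001100  (ones: 4)
  rows 8-15 [x1,x2,x3=001]: 00000000  (ones: 0)
  rows 16-23 [x1,x2,x3=010]: 11001100  (ones: 4)
  rows 24-31 [x1,x2,x3=011]: 11001100  (ones: 4)
  rows 32-39 [x1,x2,x3=100]: 10001000  (ones: 2)
  rows 40-47 [x1,x2,x3=101]: 00000000  (ones: 0)
  rows 48-55 [x1,x2,x3=110]: 11001100  (ones: 4)
  rows 56-63 [x1,x2,x3=111]: 11001100  (ones: 4)
Satisfying assignments = 4+0+4+4+2+0+4+4 = 22

22


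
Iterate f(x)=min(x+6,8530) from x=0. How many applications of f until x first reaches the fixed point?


Step 1: x=0, cap=8530, increment=6
Step 2: x grows by 6 each step until capped at 8530; fixed point is x=8530
Step 3: iterations = ceil(8530/6) = 1422

1422


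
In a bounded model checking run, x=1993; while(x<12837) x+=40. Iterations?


Step 1: x goes from 1993 toward 12837 by 40; the body runs while x<12837, so iterations = ceil((bound-start)/step)
Step 2: Distance=10844
Step 3: ceil(10844/40)=272

272


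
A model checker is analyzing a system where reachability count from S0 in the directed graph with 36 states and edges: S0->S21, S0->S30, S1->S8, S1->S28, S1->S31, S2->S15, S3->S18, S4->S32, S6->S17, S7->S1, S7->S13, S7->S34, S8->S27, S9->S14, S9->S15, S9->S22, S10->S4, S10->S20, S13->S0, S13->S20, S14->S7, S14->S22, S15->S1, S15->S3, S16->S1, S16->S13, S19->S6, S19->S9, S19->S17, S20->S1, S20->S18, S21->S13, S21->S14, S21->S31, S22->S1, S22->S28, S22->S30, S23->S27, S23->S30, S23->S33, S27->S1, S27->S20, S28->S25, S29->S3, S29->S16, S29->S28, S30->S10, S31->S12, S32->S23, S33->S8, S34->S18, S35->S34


BFS from S0:
  layer 0: {S0}
  layer 1: {S21, S30}
  layer 2: {S10, S13, S14, S31}
  layer 3: {S4, S7, S12, S20, S22}
  layer 4: {S1, S18, S28, S32, S34}
  layer 5: {S8, S23, S25}
  layer 6: {S27, S33}
Reachable set: {S0, S1, S4, S7, S8, S10, S12, S13, S14, S18, S20, S21, S22, S23, S25, S27, S28, S30, S31, S32, S33, S34}
Count = 22

22


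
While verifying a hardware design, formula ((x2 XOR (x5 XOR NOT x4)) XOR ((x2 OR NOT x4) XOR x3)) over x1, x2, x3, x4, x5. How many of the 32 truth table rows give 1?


Formula: ((x2 XOR (x5 XOR NOT x4)) XOR ((x2 OR NOT x4) XOR x3)) over 5 vars (32 rows)
Evaluate each row (x1, x2, x3, x4, x5 as bits, MSB first):
  row 0 [00000]: ((0 XOR (0 XOR NOT 0)) XOR ((0 OR NOT 0) XOR 0)) -> 0
  row 1 [00001]: ((0 XOR (1 XOR NOT 0)) XOR ((0 OR NOT 0) XOR 0)) -> 1
  row 2 [00010]: ((0 XOR (0 XOR NOT 1)) XOR ((0 OR NOT 1) XOR 0)) -> 0
  row 3 [00011]: ((0 XOR (1 XOR NOT 1)) XOR ((0 OR NOT 1) XOR 0)) -> 1
  row 4 [00100]: ((0 XOR (0 XOR NOT 0)) XOR ((0 OR NOT 0) XOR 1)) -> 1
  row 5 [00101]: ((0 XOR (1 XOR NOT 0)) XOR ((0 OR NOT 0) XOR 1)) -> 0
  row 6 [00110]: ((0 XOR (0 XOR NOT 1)) XOR ((0 OR NOT 1) XOR 1)) -> 1
  row 7 [00111]: ((0 XOR (1 XOR NOT 1)) XOR ((0 OR NOT 1) XOR 1)) -> 0
  row 8 [01000]: ((1 XOR (0 XOR NOT 0)) XOR ((1 OR NOT 0) XOR 0)) -> 1
  row 9 [01001]: ((1 XOR (1 XOR NOT 0)) XOR ((1 OR NOT 0) XOR 0)) -> 0
  row 10 [01010]: ((1 XOR (0 XOR NOT 1)) XOR ((1 OR NOT 1) XOR 0)) -> 0
  row 11 [01011]: ((1 XOR (1 XOR NOT 1)) XOR ((1 OR NOT 1) XOR 0)) -> 1
  row 12 [01100]: ((1 XOR (0 XOR NOT 0)) XOR ((1 OR NOT 0) XOR 1)) -> 0
  row 13 [01101]: ((1 XOR (1 XOR NOT 0)) XOR ((1 OR NOT 0) XOR 1)) -> 1
  row 14 [01110]: ((1 XOR (0 XOR NOT 1)) XOR ((1 OR NOT 1) XOR 1)) -> 1
  row 15 [01111]: ((1 XOR (1 XOR NOT 1)) XOR ((1 OR NOT 1) XOR 1)) -> 0
  row 16 [10000]: ((0 XOR (0 XOR NOT 0)) XOR ((0 OR NOT 0) XOR 0)) -> 0
  row 17 [10001]: ((0 XOR (1 XOR NOT 0)) XOR ((0 OR NOT 0) XOR 0)) -> 1
  row 18 [10010]: ((0 XOR (0 XOR NOT 1)) XOR ((0 OR NOT 1) XOR 0)) -> 0
  row 19 [10011]: ((0 XOR (1 XOR NOT 1)) XOR ((0 OR NOT 1) XOR 0)) -> 1
  row 20 [10100]: ((0 XOR (0 XOR NOT 0)) XOR ((0 OR NOT 0) XOR 1)) -> 1
  row 21 [10101]: ((0 XOR (1 XOR NOT 0)) XOR ((0 OR NOT 0) XOR 1)) -> 0
  row 22 [10110]: ((0 XOR (0 XOR NOT 1)) XOR ((0 OR NOT 1) XOR 1)) -> 1
  row 23 [10111]: ((0 XOR (1 XOR NOT 1)) XOR ((0 OR NOT 1) XOR 1)) -> 0
  row 24 [11000]: ((1 XOR (0 XOR NOT 0)) XOR ((1 OR NOT 0) XOR 0)) -> 1
  row 25 [11001]: ((1 XOR (1 XOR NOT 0)) XOR ((1 OR NOT 0) XOR 0)) -> 0
  row 26 [11010]: ((1 XOR (0 XOR NOT 1)) XOR ((1 OR NOT 1) XOR 0)) -> 0
  row 27 [11011]: ((1 XOR (1 XOR NOT 1)) XOR ((1 OR NOT 1) XOR 0)) -> 1
  row 28 [11100]: ((1 XOR (0 XOR NOT 0)) XOR ((1 OR NOT 0) XOR 1)) -> 0
  row 29 [11101]: ((1 XOR (1 XOR NOT 0)) XOR ((1 OR NOT 0) XOR 1)) -> 1
  row 30 [11110]: ((1 XOR (0 XOR NOT 1)) XOR ((1 OR NOT 1) XOR 1)) -> 1
  row 31 [11111]: ((1 XOR (1 XOR NOT 1)) XOR ((1 OR NOT 1) XOR 1)) -> 0
Full result column, 8 rows per line (x1,x2 fixed per line; x3,x4,x5 runs 000..111 left to right):
  rows 0-7 [x1,x2=00]: 01011010  (ones: 4)
  rows 8-15 [x1,x2=01]: 10010110  (ones: 4)
  rows 16-23 [x1,x2=10]: 01011010  (ones: 4)
  rows 24-31 [x1,x2=11]: 10010110  (ones: 4)
Count of 1-rows = 4+4+4+4 = 16

16


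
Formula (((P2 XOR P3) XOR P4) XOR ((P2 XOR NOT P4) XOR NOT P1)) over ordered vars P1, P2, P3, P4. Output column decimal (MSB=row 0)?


Formula: (((P2 XOR P3) XOR P4) XOR ((P2 XOR NOT P4) XOR NOT P1)) over P1, P2, P3, P4 (16 rows)
Evaluate each row (bits = P1,P2,P3,P4, MSB first):
  row 0 [0000]: (((0 XOR 0) XOR 0) XOR ((0 XOR NOT 0) XOR NOT 0)) -> 0
  row 1 [0001]: (((0 XOR 0) XOR 1) XOR ((0 XOR NOT 1) XOR NOT 0)) -> 0
  row 2 [0010]: (((0 XOR 1) XOR 0) XOR ((0 XOR NOT 0) XOR NOT 0)) -> 1
  row 3 [0011]: (((0 XOR 1) XOR 1) XOR ((0 XOR NOT 1) XOR NOT 0)) -> 1
  row 4 [0100]: (((1 XOR 0) XOR 0) XOR ((1 XOR NOT 0) XOR NOT 0)) -> 0
  row 5 [0101]: (((1 XOR 0) XOR 1) XOR ((1 XOR NOT 1) XOR NOT 0)) -> 0
  row 6 [0110]: (((1 XOR 1) XOR 0) XOR ((1 XOR NOT 0) XOR NOT 0)) -> 1
  row 7 [0111]: (((1 XOR 1) XOR 1) XOR ((1 XOR NOT 1) XOR NOT 0)) -> 1
  row 8 [1000]: (((0 XOR 0) XOR 0) XOR ((0 XOR NOT 0) XOR NOT 1)) -> 1
  row 9 [1001]: (((0 XOR 0) XOR 1) XOR ((0 XOR NOT 1) XOR NOT 1)) -> 1
  row 10 [1010]: (((0 XOR 1) XOR 0) XOR ((0 XOR NOT 0) XOR NOT 1)) -> 0
  row 11 [1011]: (((0 XOR 1) XOR 1) XOR ((0 XOR NOT 1) XOR NOT 1)) -> 0
  row 12 [1100]: (((1 XOR 0) XOR 0) XOR ((1 XOR NOT 0) XOR NOT 1)) -> 1
  row 13 [1101]: (((1 XOR 0) XOR 1) XOR ((1 XOR NOT 1) XOR NOT 1)) -> 1
  row 14 [1110]: (((1 XOR 1) XOR 0) XOR ((1 XOR NOT 0) XOR NOT 1)) -> 0
  row 15 [1111]: (((1 XOR 1) XOR 1) XOR ((1 XOR NOT 1) XOR NOT 1)) -> 0
Full result column, 4 rows per line (P1,P2 fixed per line; P3,P4 runs 00..11 left to right):
  rows 0-3 [P1,P2=00]: 0011  = hex 3
  rows 4-7 [P1,P2=01]: 0011  = hex 3
  rows 8-11 [P1,P2=10]: 1100  = hex C
  rows 12-15 [P1,P2=11]: 1100  = hex C
Output column (row 0 .. row 15) = 0011001111001100
Output column grouped in 4s = 0011 0011 1100 1100 = 0x33CC
Convert to decimal digit by digit (value = value*16 + digit):
  3 -> 3
  3*16 + 3 = 51
  51*16 + 12 (C) = 828
  828*16 + 12 (C) = 13260
Decimal = 13260

13260


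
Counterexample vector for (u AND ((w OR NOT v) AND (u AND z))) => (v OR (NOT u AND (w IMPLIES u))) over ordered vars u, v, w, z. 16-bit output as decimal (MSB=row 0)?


F1 = (u AND ((w OR NOT v) AND (u AND z)))
F2 = (v OR (NOT u AND (w IMPLIES u)))
Counterexample to F1=>F2 is where F1=1 and F2=0.
Evaluate each row (bits = u,v,w,z, MSB first):
  row 0 [0000]: F1=0 F2=1 -> F1&~F2 -> 0
  row 1 [0001]: F1=0 F2=1 -> F1&~F2 -> 0
  row 2 [0010]: F1=0 F2=0 -> F1&~F2 -> 0
  row 3 [0011]: F1=0 F2=0 -> F1&~F2 -> 0
  row 4 [0100]: F1=0 F2=1 -> F1&~F2 -> 0
  row 5 [0101]: F1=0 F2=1 -> F1&~F2 -> 0
  row 6 [0110]: F1=0 F2=1 -> F1&~F2 -> 0
  row 7 [0111]: F1=0 F2=1 -> F1&~F2 -> 0
  row 8 [1000]: F1=0 F2=0 -> F1&~F2 -> 0
  row 9 [1001]: F1=1 F2=0 -> F1&~F2 -> 1
  row 10 [1010]: F1=0 F2=0 -> F1&~F2 -> 0
  row 11 [1011]: F1=1 F2=0 -> F1&~F2 -> 1
  row 12 [1100]: F1=0 F2=1 -> F1&~F2 -> 0
  row 13 [1101]: F1=0 F2=1 -> F1&~F2 -> 0
  row 14 [1110]: F1=0 F2=1 -> F1&~F2 -> 0
  row 15 [1111]: F1=1 F2=1 -> F1&~F2 -> 0
Full result column, 4 rows per line (u,v fixed per line; w,z runs 00..11 left to right):
  rows 0-3 [u,v=00]: 0000  = hex 0
  rows 4-7 [u,v=01]: 0000  = hex 0
  rows 8-11 [u,v=10]: 0101  = hex 5
  rows 12-15 [u,v=11]: 0000  = hex 0
Counterexample vector (row 0 .. row 15) = 0000000001010000
Output column grouped in 4s = 0000 0000 0101 0000 = 0x0050
Convert to decimal digit by digit (value = value*16 + digit):
  0 -> 0
  0*16 + 0 = 0
  0*16 + 5 = 5
  5*16 + 0 = 80
Decimal = 80

80


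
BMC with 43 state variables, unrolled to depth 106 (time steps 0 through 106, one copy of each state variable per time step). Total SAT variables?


BMC unrolls to depth k, creating one copy of each state var for steps 0..k.
Step count = 106 + 1 = 107 (steps 0 through 106)
Vars per step = 43
Total = 43 * 107 = 4601

4601


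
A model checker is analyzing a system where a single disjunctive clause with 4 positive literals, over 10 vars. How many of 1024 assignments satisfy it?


Step 1: Total=2^10=1024
Step 2: Unsat when all 4 false: 2^6=64
Step 3: Sat=1024-64=960

960


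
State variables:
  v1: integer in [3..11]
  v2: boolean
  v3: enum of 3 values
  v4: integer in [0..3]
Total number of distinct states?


State space = product of domain sizes of all variables.
Domain sizes:
  v1 (integer in [3..11]): 9
  v2 (boolean): 2
  v3 (enum of 3 values): 3
  v4 (integer in [0..3]): 4
Product = 9 * 2 * 3 * 4 = 216

216


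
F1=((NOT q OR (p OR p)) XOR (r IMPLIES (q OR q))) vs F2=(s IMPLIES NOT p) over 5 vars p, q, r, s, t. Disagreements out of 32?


F1 = ((NOT q OR (p OR p)) XOR (r IMPLIES (q OR q)))
F2 = (s IMPLIES NOT p)
Evaluate both on each of 32 rows (bits = p,q,r,s,t):
  row 0 [00000]: F1=0 F2=1 (differ) -> 1
  row 1 [00001]: F1=0 F2=1 (differ) -> 1
  row 2 [00010]: F1=0 F2=1 (differ) -> 1
  row 3 [00011]: F1=0 F2=1 (differ) -> 1
  row 4 [00100]: F1=1 F2=1 -> 0
  row 5 [00101]: F1=1 F2=1 -> 0
  row 6 [00110]: F1=1 F2=1 -> 0
  row 7 [00111]: F1=1 F2=1 -> 0
  row 8 [01000]: F1=1 F2=1 -> 0
  row 9 [01001]: F1=1 F2=1 -> 0
  row 10 [01010]: F1=1 F2=1 -> 0
  row 11 [01011]: F1=1 F2=1 -> 0
  row 12 [01100]: F1=1 F2=1 -> 0
  row 13 [01101]: F1=1 F2=1 -> 0
  row 14 [01110]: F1=1 F2=1 -> 0
  row 15 [01111]: F1=1 F2=1 -> 0
  row 16 [10000]: F1=0 F2=1 (differ) -> 1
  row 17 [10001]: F1=0 F2=1 (differ) -> 1
  row 18 [10010]: F1=0 F2=0 -> 0
  row 19 [10011]: F1=0 F2=0 -> 0
  row 20 [10100]: F1=1 F2=1 -> 0
  row 21 [10101]: F1=1 F2=1 -> 0
  row 22 [10110]: F1=1 F2=0 (differ) -> 1
  row 23 [10111]: F1=1 F2=0 (differ) -> 1
  row 24 [11000]: F1=0 F2=1 (differ) -> 1
  row 25 [11001]: F1=0 F2=1 (differ) -> 1
  row 26 [11010]: F1=0 F2=0 -> 0
  row 27 [11011]: F1=0 F2=0 -> 0
  row 28 [11100]: F1=0 F2=1 (differ) -> 1
  row 29 [11101]: F1=0 F2=1 (differ) -> 1
  row 30 [11110]: F1=0 F2=0 -> 0
  row 31 [11111]: F1=0 F2=0 -> 0
Full result column, 8 rows per line (p,q fixed per line; r,s,t runs 000..111 left to right):
  rows 0-7 [p,q=00]: 11110000  (ones: 4)
  rows 8-15 [p,q=01]: 00000000  (ones: 0)
  rows 16-23 [p,q=10]: 11000011  (ones: 4)
  rows 24-31 [p,q=11]: 11001100  (ones: 4)
Disagreements = 4+0+4+4 = 12

12


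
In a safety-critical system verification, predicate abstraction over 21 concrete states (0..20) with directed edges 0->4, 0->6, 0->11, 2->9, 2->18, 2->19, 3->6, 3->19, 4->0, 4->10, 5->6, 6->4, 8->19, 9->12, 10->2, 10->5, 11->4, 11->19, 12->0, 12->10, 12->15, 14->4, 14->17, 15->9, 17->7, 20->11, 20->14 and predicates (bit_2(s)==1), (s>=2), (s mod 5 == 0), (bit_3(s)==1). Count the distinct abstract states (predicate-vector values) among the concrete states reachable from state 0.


BFS from 0:
Concrete reachable: {0, 2, 4, 5, 6, 9, 10, 11, 12, 15, 18, 19}
Abstract via predicates (bit_2(s)==1), (s>=2), (s mod 5 == 0), (bit_3(s)==1):
  (0,0,1,0) <- {0}
  (0,1,0,0) <- {2, 18, 19}
  (0,1,0,1) <- {9, 11}
  (0,1,1,1) <- {10}
  (1,1,0,0) <- {4, 6}
  (1,1,0,1) <- {12}
  (1,1,1,0) <- {5}
  (1,1,1,1) <- {15}
Distinct abstract states = 8

8


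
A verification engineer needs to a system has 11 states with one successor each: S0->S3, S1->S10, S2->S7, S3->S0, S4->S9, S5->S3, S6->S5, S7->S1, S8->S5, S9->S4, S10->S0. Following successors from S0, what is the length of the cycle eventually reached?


Trace from S0 until a state repeats:
  S0 -> S3 -> S0
S0 first seen at step 0, revisited at step 2.
Cycle length = 2 - 0 = 2

2


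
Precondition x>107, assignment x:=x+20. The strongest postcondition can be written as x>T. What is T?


Formula: sp(P, x:=E) = exists old_x. (x = E[old_x/x]) AND P[old_x/x] (old_x is the value of x before the assignment; eliminate old_x by solving x = E[old_x/x] for old_x)
Step 1: Precondition P: x>107, i.e. old_x > 107
Step 2: Assignment gives x = old_x + 20, so old_x = x - 20
Step 3: Substitute into P: x - 20 > 107
Step 4: Simplify: x > 107+20 = 127

127


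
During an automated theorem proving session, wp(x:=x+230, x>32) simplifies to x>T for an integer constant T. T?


Formula: wp(x:=E, P) = P[E/x] (substitute E for x in postcondition)
Step 1: Postcondition: x>32
Step 2: Substitute x+230 for x: x+230>32
Step 3: Solve for x: x > 32-230 = -198

-198
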